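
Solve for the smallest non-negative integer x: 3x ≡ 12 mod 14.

4

The inverse of 3 mod 14 is 5 (since 3·5 = 15 ≡ 1).
So x ≡ 5·12 = 60 ≡ 4 (mod 14).
Check: 3·4 = 12 = 0·14 + 12.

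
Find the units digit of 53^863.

Powers of 3 mod 10 repeat with period 4: 3, 9, 7, 1.
863 leaves remainder 3 on division by 4, so 53^863 ends in 7.

7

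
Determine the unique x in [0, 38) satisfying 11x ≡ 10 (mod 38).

The inverse of 11 mod 38 is 7 (since 11·7 = 77 ≡ 1).
Multiplying both sides by 7: x ≡ 7·10 = 70 ≡ 32 (mod 38).

32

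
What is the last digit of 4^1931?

Last digits of 4^n: 4, 6 (period 2).
1931 leaves remainder 1 on division by 2, so 4^1931 ends in 4.

4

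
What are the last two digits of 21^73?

61

By repeated squaring mod 100: 21^1≡21, 21^2≡41, 21^4≡81, 21^8≡61, 21^16≡21, 21^32≡41, 21^64≡81.
Since 73 = 1 + 8 + 64 in binary, 21^73 ≡ 21·61·81 ≡ 61 (mod 100).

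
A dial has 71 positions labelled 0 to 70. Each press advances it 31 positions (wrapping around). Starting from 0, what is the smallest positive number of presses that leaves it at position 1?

55

71 = 2·31 + 9
31 = 3·9 + 4
9 = 2·4 + 1
4 = 4·1 + 0
Back-substituting gives 31·55 ≡ 1 (mod 71).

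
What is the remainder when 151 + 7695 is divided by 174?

7695 − 44·174 = 39, so 7695 ≡ 39 (mod 174).
(151 + 39) mod 174 = 16.

16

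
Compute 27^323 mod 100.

Successive squares of 27 mod 100: 27^1≡27, 27^2≡29, 27^4≡41, 27^8≡81, 27^16≡61, 27^32≡21, 27^64≡41, 27^128≡81, 27^256≡61.
323 = 1 + 2 + 64 + 256, so 27^323 ≡ 27·29·41·61 ≡ 83 (mod 100).

83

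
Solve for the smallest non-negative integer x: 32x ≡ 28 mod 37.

32⁻¹ ≡ 22 (mod 37) because 32·22 = 704 = 19·37 + 1.
So x ≡ 22·28 = 616 ≡ 24 (mod 37).

24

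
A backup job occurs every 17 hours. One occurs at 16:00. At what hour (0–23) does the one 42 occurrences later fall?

42·17 = 714.
Dividing 714 by 24 gives quotient 29 and remainder 18.
(16 + 18) mod 24 = 10.

10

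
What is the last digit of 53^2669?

3

Powers of 3 mod 10 repeat with period 4: 3, 9, 7, 1.
2669 leaves remainder 1 on division by 4, so 53^2669 ends in 3.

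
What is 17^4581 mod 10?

7

Last digits of 7^n: 7, 9, 3, 1 (period 4).
4581 mod 4 = 1, so the last digit matches 7^1 = 7.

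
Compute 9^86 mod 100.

41

Square-and-reduce mod 100: 9^1≡9, 9^2≡81, 9^4≡61, 9^8≡21, 9^16≡41, 9^32≡81, 9^64≡61.
Since 86 = 2 + 4 + 16 + 64 in binary, 9^86 ≡ 81·61·41·61 ≡ 41 (mod 100).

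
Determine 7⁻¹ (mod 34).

5

34 = 4·7 + 6
7 = 1·6 + 1
6 = 6·1 + 0
Back-substituting gives 7·5 ≡ 1 (mod 34).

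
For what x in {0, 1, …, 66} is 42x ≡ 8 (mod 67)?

64

The inverse of 42 mod 67 is 8 (since 42·8 = 336 ≡ 1).
Multiplying both sides by 8: x ≡ 8·8 = 64 ≡ 64 (mod 67).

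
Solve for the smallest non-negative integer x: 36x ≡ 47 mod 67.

59

The inverse of 36 mod 67 is 54 (since 36·54 = 1944 ≡ 1).
Multiplying both sides by 54: x ≡ 54·47 = 2538 ≡ 59 (mod 67).
Check: 36·59 = 2124 = 31·67 + 47.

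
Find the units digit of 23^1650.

9

The units digit of 23^n cycles with period 4: 3, 9, 7, 1, …
1650 mod 4 = 2, so the last digit matches 3^2 = 9.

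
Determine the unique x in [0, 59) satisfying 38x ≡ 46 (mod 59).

The inverse of 38 mod 59 is 14 (since 38·14 = 532 ≡ 1).
So x ≡ 14·46 = 644 ≡ 54 (mod 59).
Check: 38·54 = 2052 = 34·59 + 46.

54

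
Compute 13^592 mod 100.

81

Successive squares of 13 mod 100: 13^1≡13, 13^2≡69, 13^4≡61, 13^8≡21, 13^16≡41, 13^32≡81, 13^64≡61, 13^128≡21, 13^256≡41, 13^512≡81.
592 = 16 + 64 + 512, so 13^592 ≡ 41·61·81 ≡ 81 (mod 100).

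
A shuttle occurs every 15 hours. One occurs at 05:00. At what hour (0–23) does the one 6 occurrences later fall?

23

6·15 = 90.
Dividing 90 by 24 gives quotient 3 and remainder 18.
(5 + 18) mod 24 = 23.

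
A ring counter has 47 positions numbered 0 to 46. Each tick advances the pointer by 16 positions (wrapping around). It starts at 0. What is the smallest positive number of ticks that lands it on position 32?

The inverse of 16 mod 47 is 3 (since 16·3 = 48 ≡ 1).
So x ≡ 3·32 = 96 ≡ 2 (mod 47).
Check: 16·2 = 32 = 0·47 + 32.

2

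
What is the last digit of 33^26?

The units digit of 33^n cycles with period 4: 3, 9, 7, 1, …
26 mod 4 = 2, so the last digit matches 3^2 = 9.

9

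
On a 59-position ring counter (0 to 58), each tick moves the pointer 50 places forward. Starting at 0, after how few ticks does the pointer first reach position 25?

50⁻¹ ≡ 13 (mod 59) because 50·13 = 650 = 11·59 + 1.
So x ≡ 13·25 = 325 ≡ 30 (mod 59).
Check: 50·30 = 1500 = 25·59 + 25.

30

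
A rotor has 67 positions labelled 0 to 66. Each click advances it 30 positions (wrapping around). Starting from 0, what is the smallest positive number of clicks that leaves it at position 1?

38

67 = 2·30 + 7
30 = 4·7 + 2
7 = 3·2 + 1
2 = 2·1 + 0
Back-substituting gives 30·38 ≡ 1 (mod 67).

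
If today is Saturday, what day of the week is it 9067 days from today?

Monday

Dividing 9067 by 7 gives quotient 1295 and remainder 2.
Saturday + 2 days → Monday.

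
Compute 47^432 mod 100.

By repeated squaring mod 100: 47^1≡47, 47^2≡9, 47^4≡81, 47^8≡61, 47^16≡21, 47^32≡41, 47^64≡81, 47^128≡61, 47^256≡21.
Since 432 = 16 + 32 + 128 + 256 in binary, 47^432 ≡ 21·41·61·21 ≡ 41 (mod 100).

41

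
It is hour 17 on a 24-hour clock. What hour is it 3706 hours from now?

3

Dividing 3706 by 24 gives quotient 154 and remainder 10.
(17 + 10) mod 24 = 3.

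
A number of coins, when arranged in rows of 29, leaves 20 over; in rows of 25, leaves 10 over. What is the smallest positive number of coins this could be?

x ≡ 10 (mod 25) gives x ∈ {10, 35, 60, 85, 110, 135, 160, 185, …}.
The first of these with x mod 29 = 20 is 310.

310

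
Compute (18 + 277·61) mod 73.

277·61 = 16897.
Dividing 16897 by 73 gives quotient 231 and remainder 34.
(18 + 34) mod 73 = 52.

52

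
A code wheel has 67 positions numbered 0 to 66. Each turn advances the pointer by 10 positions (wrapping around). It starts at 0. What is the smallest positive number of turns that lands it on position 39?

24

10⁻¹ ≡ 47 (mod 67) because 10·47 = 470 = 7·67 + 1.
So x ≡ 47·39 = 1833 ≡ 24 (mod 67).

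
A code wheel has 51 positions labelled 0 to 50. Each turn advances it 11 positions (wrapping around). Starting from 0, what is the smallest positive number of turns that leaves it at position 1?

11·14 = 154 = 3·51 + 1, so 11⁻¹ ≡ 14 (mod 51).

14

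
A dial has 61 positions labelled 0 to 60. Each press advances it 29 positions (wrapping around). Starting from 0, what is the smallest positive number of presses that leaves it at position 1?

29·40 = 1160 = 19·61 + 1, so 29⁻¹ ≡ 40 (mod 61).

40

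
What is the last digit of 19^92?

Powers of 9 mod 10 repeat with period 2: 9, 1.
92 leaves remainder 0 on division by 2, so 19^92 ends in 1.

1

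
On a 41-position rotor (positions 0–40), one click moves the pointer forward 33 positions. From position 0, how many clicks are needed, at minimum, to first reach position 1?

5

33·5 = 165 = 4·41 + 1, so 33⁻¹ ≡ 5 (mod 41).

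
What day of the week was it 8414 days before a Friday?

Dividing 8414 by 7 gives quotient 1202 and remainder 0.
Friday − 0 days → Friday.

Friday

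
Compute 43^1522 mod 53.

10

Successive squares of 43 mod 53: 43^1≡43, 43^2≡47, 43^4≡36, 43^8≡24, 43^16≡46, 43^32≡49, 43^64≡16, 43^128≡44, 43^256≡28, 43^512≡42, 43^1024≡15.
Since 1522 = 2 + 16 + 32 + 64 + 128 + 256 + 1024 in binary, 43^1522 ≡ 47·46·49·16·44·28·15 ≡ 10 (mod 53).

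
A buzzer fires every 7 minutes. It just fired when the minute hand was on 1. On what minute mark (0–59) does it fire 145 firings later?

56

145·7 = 1015.
1015 = 16·60 + 55, so 1015 mod 60 = 55.
(1 + 55) mod 60 = 56.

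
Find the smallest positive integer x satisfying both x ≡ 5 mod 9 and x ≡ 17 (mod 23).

86

x ≡ 5 (mod 9) gives x ∈ {5, 14, 23, 32, 41, 50, 59, 68, …}.
The first of these with x mod 23 = 17 is 86.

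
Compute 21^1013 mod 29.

2

Square-and-reduce mod 29: 21^1≡21, 21^2≡6, 21^4≡7, 21^8≡20, 21^16≡23, 21^32≡7, 21^64≡20, 21^128≡23, 21^256≡7, 21^512≡20.
Since 1013 = 1 + 4 + 16 + 32 + 64 + 128 + 256 + 512 in binary, 21^1013 ≡ 21·7·23·7·20·23·7·20 ≡ 2 (mod 29).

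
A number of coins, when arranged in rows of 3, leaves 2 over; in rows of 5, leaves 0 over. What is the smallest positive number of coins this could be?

5

x ≡ 2 (mod 3) gives x ∈ {2, 5}.
The first of these with x mod 5 = 0 is 5.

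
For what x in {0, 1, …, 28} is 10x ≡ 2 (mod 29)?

10⁻¹ ≡ 3 (mod 29) because 10·3 = 30 = 1·29 + 1.
So x ≡ 3·2 = 6 ≡ 6 (mod 29).
Check: 10·6 = 60 = 2·29 + 2.

6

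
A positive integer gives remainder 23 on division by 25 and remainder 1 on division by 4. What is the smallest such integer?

73

Since 4·19 ≡ 1 (mod 25), take x = 1 + 4·((23−1)·19 mod 25) = 1 + 4·18 = 73.
Check: 73 mod 25 = 23, 73 mod 4 = 1.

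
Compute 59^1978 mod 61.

46

Successive squares of 59 mod 61: 59^1≡59, 59^2≡4, 59^4≡16, 59^8≡12, 59^16≡22, 59^32≡57, 59^64≡16, 59^128≡12, 59^256≡22, 59^512≡57, 59^1024≡16.
1978 = 2 + 8 + 16 + 32 + 128 + 256 + 512 + 1024, so 59^1978 ≡ 4·12·22·57·12·22·57·16 ≡ 46 (mod 61).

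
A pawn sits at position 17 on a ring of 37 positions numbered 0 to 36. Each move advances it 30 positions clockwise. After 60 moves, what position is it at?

4

60·30 = 1800.
1800 − 48·37 = 24, so 1800 ≡ 24 (mod 37).
(17 + 24) mod 37 = 4.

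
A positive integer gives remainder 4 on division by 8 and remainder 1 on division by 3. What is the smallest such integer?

x ≡ 1 (mod 3) gives x ∈ {1, 4}.
The first of these with x mod 8 = 4 is 4.

4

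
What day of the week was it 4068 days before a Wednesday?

Tuesday

4068 mod 7 = 1 (since 581·7 = 4067).
Wednesday − 1 day → Tuesday.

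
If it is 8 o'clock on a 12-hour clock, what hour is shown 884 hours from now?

884 − 73·12 = 8, so 884 ≡ 8 (mod 12).
8 + 8 → 4 on a 12-hour dial.

4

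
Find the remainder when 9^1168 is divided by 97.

35

Successive squares of 9 mod 97: 9^1≡9, 9^2≡81, 9^4≡62, 9^8≡61, 9^16≡35, 9^32≡61, 9^64≡35, 9^128≡61, 9^256≡35, 9^512≡61, 9^1024≡35.
Since 1168 = 16 + 128 + 1024 in binary, 9^1168 ≡ 35·61·35 ≡ 35 (mod 97).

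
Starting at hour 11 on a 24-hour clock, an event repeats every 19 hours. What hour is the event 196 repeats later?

196·19 = 3724.
3724 = 155·24 + 4, so 3724 mod 24 = 4.
(11 + 4) mod 24 = 15.

15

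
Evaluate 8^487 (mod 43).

32

Square-and-reduce mod 43: 8^1≡8, 8^2≡21, 8^4≡11, 8^8≡35, 8^16≡21, 8^32≡11, 8^64≡35, 8^128≡21, 8^256≡11.
Since 487 = 1 + 2 + 4 + 32 + 64 + 128 + 256 in binary, 8^487 ≡ 8·21·11·11·35·21·11 ≡ 32 (mod 43).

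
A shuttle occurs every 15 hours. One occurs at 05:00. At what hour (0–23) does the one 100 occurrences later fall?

17

100·15 = 1500.
1500 mod 24 = 12 (since 62·24 = 1488).
(5 + 12) mod 24 = 17.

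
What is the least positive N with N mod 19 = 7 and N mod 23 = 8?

330

x ≡ 7 (mod 19) gives x ∈ {7, 26, 45, 64, 83, 102, 121, 140, …}.
The first of these with x mod 23 = 8 is 330.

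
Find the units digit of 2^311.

8

Last digits of 2^n: 2, 4, 8, 6 (period 4).
311 mod 4 = 3, so the last digit matches 2^3 = 8.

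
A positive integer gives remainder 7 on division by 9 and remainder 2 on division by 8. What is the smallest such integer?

Since 8·8 ≡ 1 (mod 9), take x = 2 + 8·((7−2)·8 mod 9) = 2 + 8·4 = 34.
Check: 34 mod 9 = 7, 34 mod 8 = 2.

34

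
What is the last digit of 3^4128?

Last digits of 3^n: 3, 9, 7, 1 (period 4).
4128 mod 4 = 0, so the last digit matches 3^4 = 1.

1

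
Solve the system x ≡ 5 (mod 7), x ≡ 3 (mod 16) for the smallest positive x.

19

x ≡ 5 (mod 7) gives x ∈ {5, 12, 19}.
The first of these with x mod 16 = 3 is 19.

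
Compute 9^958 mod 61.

Successive squares of 9 mod 61: 9^1≡9, 9^2≡20, 9^4≡34, 9^8≡58, 9^16≡9, 9^32≡20, 9^64≡34, 9^128≡58, 9^256≡9, 9^512≡20.
958 = 2 + 4 + 8 + 16 + 32 + 128 + 256 + 512, so 9^958 ≡ 20·34·58·9·20·58·9·20 ≡ 58 (mod 61).

58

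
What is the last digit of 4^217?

4

Last digits of 4^n: 4, 6 (period 2).
217 mod 2 = 1, so the last digit matches 4^1 = 4.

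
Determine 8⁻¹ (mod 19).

12

19 = 2·8 + 3
8 = 2·3 + 2
3 = 1·2 + 1
2 = 2·1 + 0
Back-substituting gives 8·12 ≡ 1 (mod 19).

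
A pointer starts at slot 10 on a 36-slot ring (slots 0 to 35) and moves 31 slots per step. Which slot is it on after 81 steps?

81·31 = 2511.
2511 − 69·36 = 27, so 2511 ≡ 27 (mod 36).
(10 + 27) mod 36 = 1.

1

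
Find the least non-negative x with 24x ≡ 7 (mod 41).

The inverse of 24 mod 41 is 12 (since 24·12 = 288 ≡ 1).
Multiplying both sides by 12: x ≡ 12·7 = 84 ≡ 2 (mod 41).

2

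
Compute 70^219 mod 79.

12

Successive squares of 70 mod 79: 70^1≡70, 70^2≡2, 70^4≡4, 70^8≡16, 70^16≡19, 70^32≡45, 70^64≡50, 70^128≡51.
219 = 1 + 2 + 8 + 16 + 64 + 128, so 70^219 ≡ 70·2·16·19·50·51 ≡ 12 (mod 79).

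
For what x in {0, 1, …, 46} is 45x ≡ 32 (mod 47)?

45⁻¹ ≡ 23 (mod 47) because 45·23 = 1035 = 22·47 + 1.
So x ≡ 23·32 = 736 ≡ 31 (mod 47).
Check: 45·31 = 1395 = 29·47 + 32.

31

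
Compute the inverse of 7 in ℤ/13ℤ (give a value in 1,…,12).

13 = 1·7 + 6
7 = 1·6 + 1
6 = 6·1 + 0
Back-substituting gives 7·2 ≡ 1 (mod 13).

2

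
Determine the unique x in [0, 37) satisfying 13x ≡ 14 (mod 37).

The inverse of 13 mod 37 is 20 (since 13·20 = 260 ≡ 1).
Multiplying both sides by 20: x ≡ 20·14 = 280 ≡ 21 (mod 37).
Check: 13·21 = 273 = 7·37 + 14.

21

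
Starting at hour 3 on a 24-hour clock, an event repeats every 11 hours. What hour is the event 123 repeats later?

12

123·11 = 1353.
1353 mod 24 = 9 (since 56·24 = 1344).
(3 + 9) mod 24 = 12.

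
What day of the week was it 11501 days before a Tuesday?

Tuesday

Dividing 11501 by 7 gives quotient 1643 and remainder 0.
Tuesday − 0 days → Tuesday.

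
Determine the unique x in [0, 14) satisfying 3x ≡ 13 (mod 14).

9

The inverse of 3 mod 14 is 5 (since 3·5 = 15 ≡ 1).
Multiplying both sides by 5: x ≡ 5·13 = 65 ≡ 9 (mod 14).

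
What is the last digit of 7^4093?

The units digit of 7^n cycles with period 4: 7, 9, 3, 1, …
4093 leaves remainder 1 on division by 4, so 7^4093 ends in 7.

7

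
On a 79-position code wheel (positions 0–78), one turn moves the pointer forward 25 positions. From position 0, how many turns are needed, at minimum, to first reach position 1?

79 = 3·25 + 4
25 = 6·4 + 1
4 = 4·1 + 0
Back-substituting gives 25·19 ≡ 1 (mod 79).

19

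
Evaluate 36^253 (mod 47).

Successive squares of 36 mod 47: 36^1≡36, 36^2≡27, 36^4≡24, 36^8≡12, 36^16≡3, 36^32≡9, 36^64≡34, 36^128≡28.
253 = 1 + 4 + 8 + 16 + 32 + 64 + 128, so 36^253 ≡ 36·24·12·3·9·34·28 ≡ 1 (mod 47).

1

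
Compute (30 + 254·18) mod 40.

2

254·18 = 4572.
4572 − 114·40 = 12, so 4572 ≡ 12 (mod 40).
(30 + 12) mod 40 = 2.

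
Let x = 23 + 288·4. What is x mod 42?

288·4 = 1152.
Dividing 1152 by 42 gives quotient 27 and remainder 18.
(23 + 18) mod 42 = 41.

41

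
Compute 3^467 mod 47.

Square-and-reduce mod 47: 3^1≡3, 3^2≡9, 3^4≡34, 3^8≡28, 3^16≡32, 3^32≡37, 3^64≡6, 3^128≡36, 3^256≡27.
467 = 1 + 2 + 16 + 64 + 128 + 256, so 3^467 ≡ 3·9·32·6·36·27 ≡ 25 (mod 47).

25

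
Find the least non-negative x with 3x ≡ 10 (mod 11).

3⁻¹ ≡ 4 (mod 11) because 3·4 = 12 = 1·11 + 1.
Multiplying both sides by 4: x ≡ 4·10 = 40 ≡ 7 (mod 11).

7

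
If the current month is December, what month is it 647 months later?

November

647 mod 12 = 11 (since 53·12 = 636).
December + 11 months → November.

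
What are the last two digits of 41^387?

81

By repeated squaring mod 100: 41^1≡41, 41^2≡81, 41^4≡61, 41^8≡21, 41^16≡41, 41^32≡81, 41^64≡61, 41^128≡21, 41^256≡41.
387 = 1 + 2 + 128 + 256, so 41^387 ≡ 41·81·21·41 ≡ 81 (mod 100).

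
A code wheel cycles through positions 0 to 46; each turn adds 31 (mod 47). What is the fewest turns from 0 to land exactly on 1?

47 = 1·31 + 16
31 = 1·16 + 15
16 = 1·15 + 1
15 = 15·1 + 0
Back-substituting gives 31·44 ≡ 1 (mod 47).

44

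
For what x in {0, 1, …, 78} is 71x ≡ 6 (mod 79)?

19

The inverse of 71 mod 79 is 69 (since 71·69 = 4899 ≡ 1).
So x ≡ 69·6 = 414 ≡ 19 (mod 79).
Check: 71·19 = 1349 = 17·79 + 6.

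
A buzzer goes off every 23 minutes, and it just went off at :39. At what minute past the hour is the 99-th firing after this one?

99·23 = 2277.
2277 mod 60 = 57 (since 37·60 = 2220).
(39 + 57) mod 60 = 36.

36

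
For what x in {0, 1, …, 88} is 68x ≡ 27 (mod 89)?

75

68⁻¹ ≡ 72 (mod 89) because 68·72 = 4896 = 55·89 + 1.
Multiplying both sides by 72: x ≡ 72·27 = 1944 ≡ 75 (mod 89).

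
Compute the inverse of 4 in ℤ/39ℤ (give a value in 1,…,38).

39 = 9·4 + 3
4 = 1·3 + 1
3 = 3·1 + 0
Back-substituting gives 4·10 ≡ 1 (mod 39).

10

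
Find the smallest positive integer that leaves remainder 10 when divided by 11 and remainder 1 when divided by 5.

Since 5·9 ≡ 1 (mod 11), take x = 1 + 5·((10−1)·9 mod 11) = 1 + 5·4 = 21.
Check: 21 mod 11 = 10, 21 mod 5 = 1.

21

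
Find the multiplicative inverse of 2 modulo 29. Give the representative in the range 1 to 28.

2·15 = 30 = 1·29 + 1, so 2⁻¹ ≡ 15 (mod 29).

15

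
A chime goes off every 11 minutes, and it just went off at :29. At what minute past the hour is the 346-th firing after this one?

55

346·11 = 3806.
3806 mod 60 = 26 (since 63·60 = 3780).
(29 + 26) mod 60 = 55.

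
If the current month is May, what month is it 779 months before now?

June

779 mod 12 = 11 (since 64·12 = 768).
May − 11 months → June.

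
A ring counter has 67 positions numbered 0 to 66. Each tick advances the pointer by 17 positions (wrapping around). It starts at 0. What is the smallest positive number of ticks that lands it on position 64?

17⁻¹ ≡ 4 (mod 67) because 17·4 = 68 = 1·67 + 1.
So x ≡ 4·64 = 256 ≡ 55 (mod 67).
Check: 17·55 = 935 = 13·67 + 64.

55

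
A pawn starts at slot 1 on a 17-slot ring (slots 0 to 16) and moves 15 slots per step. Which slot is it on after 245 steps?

4

245·15 = 3675.
3675 − 216·17 = 3, so 3675 ≡ 3 (mod 17).
(1 + 3) mod 17 = 4.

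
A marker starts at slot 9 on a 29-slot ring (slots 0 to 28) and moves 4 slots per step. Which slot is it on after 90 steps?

21

90·4 = 360.
Dividing 360 by 29 gives quotient 12 and remainder 12.
(9 + 12) mod 29 = 21.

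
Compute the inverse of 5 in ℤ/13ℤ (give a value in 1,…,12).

5·8 = 40 = 3·13 + 1, so 5⁻¹ ≡ 8 (mod 13).

8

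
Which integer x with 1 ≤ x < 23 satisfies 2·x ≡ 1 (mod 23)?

2·12 = 24 = 1·23 + 1, so 2⁻¹ ≡ 12 (mod 23).

12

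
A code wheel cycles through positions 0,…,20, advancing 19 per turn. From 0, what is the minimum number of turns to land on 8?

19⁻¹ ≡ 10 (mod 21) because 19·10 = 190 = 9·21 + 1.
So x ≡ 10·8 = 80 ≡ 17 (mod 21).

17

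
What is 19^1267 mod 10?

9

Last digits of 9^n: 9, 1 (period 2).
1267 mod 2 = 1, so the last digit matches 9^1 = 9.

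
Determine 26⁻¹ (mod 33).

33 = 1·26 + 7
26 = 3·7 + 5
7 = 1·5 + 2
5 = 2·2 + 1
2 = 2·1 + 0
Back-substituting gives 26·14 ≡ 1 (mod 33).

14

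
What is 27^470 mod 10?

9

Last digits of 7^n: 7, 9, 3, 1 (period 4).
470 mod 4 = 2, so the last digit matches 7^2 = 9.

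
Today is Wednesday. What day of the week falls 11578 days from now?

11578 − 1654·7 = 0, so 11578 ≡ 0 (mod 7).
Wednesday + 0 days → Wednesday.

Wednesday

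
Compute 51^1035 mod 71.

39

Square-and-reduce mod 71: 51^1≡51, 51^2≡45, 51^4≡37, 51^8≡20, 51^16≡45, 51^32≡37, 51^64≡20, 51^128≡45, 51^256≡37, 51^512≡20, 51^1024≡45.
Since 1035 = 1 + 2 + 8 + 1024 in binary, 51^1035 ≡ 51·45·20·45 ≡ 39 (mod 71).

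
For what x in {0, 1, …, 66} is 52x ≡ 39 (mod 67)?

The inverse of 52 mod 67 is 58 (since 52·58 = 3016 ≡ 1).
Multiplying both sides by 58: x ≡ 58·39 = 2262 ≡ 51 (mod 67).

51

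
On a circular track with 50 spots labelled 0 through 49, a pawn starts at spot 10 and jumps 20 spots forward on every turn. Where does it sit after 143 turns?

20

143·20 = 2860.
2860 − 57·50 = 10, so 2860 ≡ 10 (mod 50).
(10 + 10) mod 50 = 20.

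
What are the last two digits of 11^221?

Square-and-reduce mod 100: 11^1≡11, 11^2≡21, 11^4≡41, 11^8≡81, 11^16≡61, 11^32≡21, 11^64≡41, 11^128≡81.
221 = 1 + 4 + 8 + 16 + 64 + 128, so 11^221 ≡ 11·41·81·61·41·81 ≡ 11 (mod 100).

11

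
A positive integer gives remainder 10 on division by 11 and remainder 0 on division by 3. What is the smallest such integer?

21

Since 3·4 ≡ 1 (mod 11), take x = 0 + 3·((10−0)·4 mod 11) = 0 + 3·7 = 21.
Check: 21 mod 11 = 10, 21 mod 3 = 0.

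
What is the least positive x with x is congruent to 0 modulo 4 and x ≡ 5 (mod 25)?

80

Since 25·1 ≡ 1 (mod 4), take x = 5 + 25·((0−5)·1 mod 4) = 5 + 25·3 = 80.
Check: 80 mod 4 = 0, 80 mod 25 = 5.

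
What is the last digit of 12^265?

Powers of 2 mod 10 repeat with period 4: 2, 4, 8, 6.
265 mod 4 = 1, so the last digit matches 2^1 = 2.

2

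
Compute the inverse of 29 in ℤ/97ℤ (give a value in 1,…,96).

87

97 = 3·29 + 10
29 = 2·10 + 9
10 = 1·9 + 1
9 = 9·1 + 0
Back-substituting gives 29·87 ≡ 1 (mod 97).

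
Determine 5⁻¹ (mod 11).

9

11 = 2·5 + 1
5 = 5·1 + 0
Back-substituting gives 5·9 ≡ 1 (mod 11).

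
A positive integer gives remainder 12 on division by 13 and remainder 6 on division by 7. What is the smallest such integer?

90

Since 7·2 ≡ 1 (mod 13), take x = 6 + 7·((12−6)·2 mod 13) = 6 + 7·12 = 90.
Check: 90 mod 13 = 12, 90 mod 7 = 6.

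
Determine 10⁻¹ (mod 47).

33

47 = 4·10 + 7
10 = 1·7 + 3
7 = 2·3 + 1
3 = 3·1 + 0
Back-substituting gives 10·33 ≡ 1 (mod 47).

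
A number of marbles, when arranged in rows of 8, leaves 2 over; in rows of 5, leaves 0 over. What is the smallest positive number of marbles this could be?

10

x ≡ 0 (mod 5) gives x ∈ {0, 5, 10}.
The first of these with x mod 8 = 2 is 10.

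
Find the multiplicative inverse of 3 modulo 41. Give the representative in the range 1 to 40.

41 = 13·3 + 2
3 = 1·2 + 1
2 = 2·1 + 0
Back-substituting gives 3·14 ≡ 1 (mod 41).

14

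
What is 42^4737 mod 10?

Last digits of 2^n: 2, 4, 8, 6 (period 4).
4737 mod 4 = 1, so the last digit matches 2^1 = 2.

2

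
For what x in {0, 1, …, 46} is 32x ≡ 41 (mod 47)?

38

32⁻¹ ≡ 25 (mod 47) because 32·25 = 800 = 17·47 + 1.
So x ≡ 25·41 = 1025 ≡ 38 (mod 47).
Check: 32·38 = 1216 = 25·47 + 41.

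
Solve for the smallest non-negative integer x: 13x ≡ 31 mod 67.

13⁻¹ ≡ 31 (mod 67) because 13·31 = 403 = 6·67 + 1.
So x ≡ 31·31 = 961 ≡ 23 (mod 67).
Check: 13·23 = 299 = 4·67 + 31.

23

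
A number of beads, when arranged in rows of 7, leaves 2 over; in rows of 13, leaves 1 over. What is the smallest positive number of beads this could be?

79

Since 13·6 ≡ 1 (mod 7), take x = 1 + 13·((2−1)·6 mod 7) = 1 + 13·6 = 79.
Check: 79 mod 7 = 2, 79 mod 13 = 1.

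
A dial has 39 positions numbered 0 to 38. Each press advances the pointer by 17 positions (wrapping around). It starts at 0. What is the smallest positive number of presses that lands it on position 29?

17⁻¹ ≡ 23 (mod 39) because 17·23 = 391 = 10·39 + 1.
So x ≡ 23·29 = 667 ≡ 4 (mod 39).
Check: 17·4 = 68 = 1·39 + 29.

4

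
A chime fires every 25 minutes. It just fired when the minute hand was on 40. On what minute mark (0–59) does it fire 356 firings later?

356·25 = 8900.
8900 mod 60 = 20 (since 148·60 = 8880).
(40 + 20) mod 60 = 0.

0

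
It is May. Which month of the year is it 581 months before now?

December

Dividing 581 by 12 gives quotient 48 and remainder 5.
May − 5 months → December.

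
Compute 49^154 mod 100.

1

Square-and-reduce mod 100: 49^1≡49, 49^2≡1, 49^4≡1, 49^8≡1, 49^16≡1, 49^32≡1, 49^64≡1, 49^128≡1.
Since 154 = 2 + 8 + 16 + 128 in binary, 49^154 ≡ 1·1·1·1 ≡ 1 (mod 100).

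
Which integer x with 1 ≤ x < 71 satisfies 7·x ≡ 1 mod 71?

61

71 = 10·7 + 1
7 = 7·1 + 0
Back-substituting gives 7·61 ≡ 1 (mod 71).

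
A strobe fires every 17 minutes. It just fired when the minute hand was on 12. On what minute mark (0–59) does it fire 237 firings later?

237·17 = 4029.
4029 = 67·60 + 9, so 4029 mod 60 = 9.
(12 + 9) mod 60 = 21.

21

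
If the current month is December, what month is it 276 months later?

December

Dividing 276 by 12 gives quotient 23 and remainder 0.
December + 0 months → December.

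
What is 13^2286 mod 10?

The units digit of 13^n cycles with period 4: 3, 9, 7, 1, …
2286 leaves remainder 2 on division by 4, so 13^2286 ends in 9.

9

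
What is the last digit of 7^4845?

7

Powers of 7 mod 10 repeat with period 4: 7, 9, 3, 1.
4845 mod 4 = 1, so the last digit matches 7^1 = 7.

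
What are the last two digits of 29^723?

89

Successive squares of 29 mod 100: 29^1≡29, 29^2≡41, 29^4≡81, 29^8≡61, 29^16≡21, 29^32≡41, 29^64≡81, 29^128≡61, 29^256≡21, 29^512≡41.
Since 723 = 1 + 2 + 16 + 64 + 128 + 512 in binary, 29^723 ≡ 29·41·21·81·61·41 ≡ 89 (mod 100).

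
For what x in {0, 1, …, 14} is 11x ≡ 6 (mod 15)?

6

The inverse of 11 mod 15 is 11 (since 11·11 = 121 ≡ 1).
Multiplying both sides by 11: x ≡ 11·6 = 66 ≡ 6 (mod 15).
Check: 11·6 = 66 = 4·15 + 6.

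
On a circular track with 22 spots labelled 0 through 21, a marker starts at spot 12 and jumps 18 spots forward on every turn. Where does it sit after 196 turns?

196·18 = 3528.
3528 = 160·22 + 8, so 3528 mod 22 = 8.
(12 + 8) mod 22 = 20.

20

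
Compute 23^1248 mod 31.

Successive squares of 23 mod 31: 23^1≡23, 23^2≡2, 23^4≡4, 23^8≡16, 23^16≡8, 23^32≡2, 23^64≡4, 23^128≡16, 23^256≡8, 23^512≡2, 23^1024≡4.
Since 1248 = 32 + 64 + 128 + 1024 in binary, 23^1248 ≡ 2·4·16·4 ≡ 16 (mod 31).

16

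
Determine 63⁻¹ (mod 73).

51

63·51 = 3213 = 44·73 + 1, so 63⁻¹ ≡ 51 (mod 73).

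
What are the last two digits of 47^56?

Successive squares of 47 mod 100: 47^1≡47, 47^2≡9, 47^4≡81, 47^8≡61, 47^16≡21, 47^32≡41.
56 = 8 + 16 + 32, so 47^56 ≡ 61·21·41 ≡ 21 (mod 100).

21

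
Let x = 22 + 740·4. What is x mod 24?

6

740·4 = 2960.
2960 mod 24 = 8 (since 123·24 = 2952).
(22 + 8) mod 24 = 6.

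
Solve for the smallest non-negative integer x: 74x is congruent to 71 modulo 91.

44

The inverse of 74 mod 91 is 16 (since 74·16 = 1184 ≡ 1).
Multiplying both sides by 16: x ≡ 16·71 = 1136 ≡ 44 (mod 91).
Check: 74·44 = 3256 = 35·91 + 71.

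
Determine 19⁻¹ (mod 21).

21 = 1·19 + 2
19 = 9·2 + 1
2 = 2·1 + 0
Back-substituting gives 19·10 ≡ 1 (mod 21).

10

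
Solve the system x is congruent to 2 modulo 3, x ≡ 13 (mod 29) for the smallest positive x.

71

Since 29·2 ≡ 1 (mod 3), take x = 13 + 29·((2−13)·2 mod 3) = 13 + 29·2 = 71.
Check: 71 mod 3 = 2, 71 mod 29 = 13.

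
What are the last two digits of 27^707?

03

Square-and-reduce mod 100: 27^1≡27, 27^2≡29, 27^4≡41, 27^8≡81, 27^16≡61, 27^32≡21, 27^64≡41, 27^128≡81, 27^256≡61, 27^512≡21.
707 = 1 + 2 + 64 + 128 + 512, so 27^707 ≡ 27·29·41·81·21 ≡ 3 (mod 100).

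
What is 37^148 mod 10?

Last digits of 7^n: 7, 9, 3, 1 (period 4).
148 mod 4 = 0, so the last digit matches 7^4 = 1.

1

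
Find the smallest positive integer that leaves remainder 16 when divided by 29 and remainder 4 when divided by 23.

625

x ≡ 4 (mod 23) gives x ∈ {4, 27, 50, 73, 96, 119, 142, 165, …}.
The first of these with x mod 29 = 16 is 625.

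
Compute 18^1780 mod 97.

22

By repeated squaring mod 97: 18^1≡18, 18^2≡33, 18^4≡22, 18^8≡96, 18^16≡1, 18^32≡1, 18^64≡1, 18^128≡1, 18^256≡1, 18^512≡1, 18^1024≡1.
Since 1780 = 4 + 16 + 32 + 64 + 128 + 512 + 1024 in binary, 18^1780 ≡ 22·1·1·1·1·1·1 ≡ 22 (mod 97).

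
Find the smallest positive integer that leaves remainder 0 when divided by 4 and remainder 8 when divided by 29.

Since 29·1 ≡ 1 (mod 4), take x = 8 + 29·((0−8)·1 mod 4) = 8 + 29·0 = 8.
Check: 8 mod 4 = 0, 8 mod 29 = 8.

8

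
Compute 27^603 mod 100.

Successive squares of 27 mod 100: 27^1≡27, 27^2≡29, 27^4≡41, 27^8≡81, 27^16≡61, 27^32≡21, 27^64≡41, 27^128≡81, 27^256≡61, 27^512≡21.
603 = 1 + 2 + 8 + 16 + 64 + 512, so 27^603 ≡ 27·29·81·61·41·21 ≡ 83 (mod 100).

83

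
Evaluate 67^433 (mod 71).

52

Square-and-reduce mod 71: 67^1≡67, 67^2≡16, 67^4≡43, 67^8≡3, 67^16≡9, 67^32≡10, 67^64≡29, 67^128≡60, 67^256≡50.
Since 433 = 1 + 16 + 32 + 128 + 256 in binary, 67^433 ≡ 67·9·10·60·50 ≡ 52 (mod 71).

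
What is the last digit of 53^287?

Last digits of 3^n: 3, 9, 7, 1 (period 4).
287 mod 4 = 3, so the last digit matches 3^3 = 7.

7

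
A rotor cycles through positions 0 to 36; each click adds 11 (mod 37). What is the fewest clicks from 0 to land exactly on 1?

37 = 3·11 + 4
11 = 2·4 + 3
4 = 1·3 + 1
3 = 3·1 + 0
Back-substituting gives 11·27 ≡ 1 (mod 37).

27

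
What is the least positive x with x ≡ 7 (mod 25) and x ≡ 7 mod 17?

7

x ≡ 7 (mod 17) gives x ∈ {7}.
The first of these with x mod 25 = 7 is 7.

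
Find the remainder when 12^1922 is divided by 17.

8

Square-and-reduce mod 17: 12^1≡12, 12^2≡8, 12^4≡13, 12^8≡16, 12^16≡1, 12^32≡1, 12^64≡1, 12^128≡1, 12^256≡1, 12^512≡1, 12^1024≡1.
Since 1922 = 2 + 128 + 256 + 512 + 1024 in binary, 12^1922 ≡ 8·1·1·1·1 ≡ 8 (mod 17).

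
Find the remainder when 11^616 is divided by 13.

3

By repeated squaring mod 13: 11^1≡11, 11^2≡4, 11^4≡3, 11^8≡9, 11^16≡3, 11^32≡9, 11^64≡3, 11^128≡9, 11^256≡3, 11^512≡9.
Since 616 = 8 + 32 + 64 + 512 in binary, 11^616 ≡ 9·9·3·9 ≡ 3 (mod 13).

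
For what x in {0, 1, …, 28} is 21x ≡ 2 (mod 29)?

7

The inverse of 21 mod 29 is 18 (since 21·18 = 378 ≡ 1).
Multiplying both sides by 18: x ≡ 18·2 = 36 ≡ 7 (mod 29).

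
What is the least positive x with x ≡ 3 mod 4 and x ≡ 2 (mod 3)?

x ≡ 2 (mod 3) gives x ∈ {2, 5, 8, 11}.
The first of these with x mod 4 = 3 is 11.

11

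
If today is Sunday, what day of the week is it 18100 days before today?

Tuesday

Dividing 18100 by 7 gives quotient 2585 and remainder 5.
Sunday − 5 days → Tuesday.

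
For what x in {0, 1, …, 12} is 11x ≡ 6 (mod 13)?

10

11⁻¹ ≡ 6 (mod 13) because 11·6 = 66 = 5·13 + 1.
Multiplying both sides by 6: x ≡ 6·6 = 36 ≡ 10 (mod 13).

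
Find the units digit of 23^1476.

Last digits of 3^n: 3, 9, 7, 1 (period 4).
1476 mod 4 = 0, so the last digit matches 3^4 = 1.

1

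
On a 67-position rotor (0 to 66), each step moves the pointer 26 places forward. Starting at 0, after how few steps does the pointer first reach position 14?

16

26⁻¹ ≡ 49 (mod 67) because 26·49 = 1274 = 19·67 + 1.
So x ≡ 49·14 = 686 ≡ 16 (mod 67).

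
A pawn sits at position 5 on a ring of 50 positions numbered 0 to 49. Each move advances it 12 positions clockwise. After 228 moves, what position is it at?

41

228·12 = 2736.
Dividing 2736 by 50 gives quotient 54 and remainder 36.
(5 + 36) mod 50 = 41.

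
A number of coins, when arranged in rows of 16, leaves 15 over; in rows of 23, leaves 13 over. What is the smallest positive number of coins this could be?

Since 23·7 ≡ 1 (mod 16), take x = 13 + 23·((15−13)·7 mod 16) = 13 + 23·14 = 335.
Check: 335 mod 16 = 15, 335 mod 23 = 13.

335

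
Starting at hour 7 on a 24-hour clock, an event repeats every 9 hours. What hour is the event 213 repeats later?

4

213·9 = 1917.
1917 mod 24 = 21 (since 79·24 = 1896).
(7 + 21) mod 24 = 4.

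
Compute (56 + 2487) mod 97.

2487 − 25·97 = 62, so 2487 ≡ 62 (mod 97).
(56 + 62) mod 97 = 21.

21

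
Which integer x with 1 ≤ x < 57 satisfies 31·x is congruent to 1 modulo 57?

31·46 = 1426 = 25·57 + 1, so 31⁻¹ ≡ 46 (mod 57).

46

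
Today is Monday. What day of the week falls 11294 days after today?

Thursday

Dividing 11294 by 7 gives quotient 1613 and remainder 3.
Monday + 3 days → Thursday.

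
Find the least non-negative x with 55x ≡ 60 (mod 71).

14

The inverse of 55 mod 71 is 31 (since 55·31 = 1705 ≡ 1).
Multiplying both sides by 31: x ≡ 31·60 = 1860 ≡ 14 (mod 71).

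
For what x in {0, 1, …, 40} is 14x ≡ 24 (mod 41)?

31

14⁻¹ ≡ 3 (mod 41) because 14·3 = 42 = 1·41 + 1.
Multiplying both sides by 3: x ≡ 3·24 = 72 ≡ 31 (mod 41).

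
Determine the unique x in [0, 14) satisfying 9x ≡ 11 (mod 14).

9

The inverse of 9 mod 14 is 11 (since 9·11 = 99 ≡ 1).
Multiplying both sides by 11: x ≡ 11·11 = 121 ≡ 9 (mod 14).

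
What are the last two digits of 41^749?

Successive squares of 41 mod 100: 41^1≡41, 41^2≡81, 41^4≡61, 41^8≡21, 41^16≡41, 41^32≡81, 41^64≡61, 41^128≡21, 41^256≡41, 41^512≡81.
Since 749 = 1 + 4 + 8 + 32 + 64 + 128 + 512 in binary, 41^749 ≡ 41·61·21·81·61·21·81 ≡ 61 (mod 100).

61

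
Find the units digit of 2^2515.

Powers of 2 mod 10 repeat with period 4: 2, 4, 8, 6.
2515 mod 4 = 3, so the last digit matches 2^3 = 8.

8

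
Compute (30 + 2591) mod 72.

2591 = 35·72 + 71, so 2591 mod 72 = 71.
(30 + 71) mod 72 = 29.

29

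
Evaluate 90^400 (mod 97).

Square-and-reduce mod 97: 90^1≡90, 90^2≡49, 90^4≡73, 90^8≡91, 90^16≡36, 90^32≡35, 90^64≡61, 90^128≡35, 90^256≡61.
400 = 16 + 128 + 256, so 90^400 ≡ 36·35·61 ≡ 36 (mod 97).

36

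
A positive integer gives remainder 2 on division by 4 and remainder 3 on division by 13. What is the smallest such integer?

42

x ≡ 2 (mod 4) gives x ∈ {2, 6, 10, 14, 18, 22, 26, 30, …}.
The first of these with x mod 13 = 3 is 42.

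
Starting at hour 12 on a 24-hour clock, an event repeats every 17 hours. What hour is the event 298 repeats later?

14

298·17 = 5066.
5066 = 211·24 + 2, so 5066 mod 24 = 2.
(12 + 2) mod 24 = 14.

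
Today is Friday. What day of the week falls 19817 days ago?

Dividing 19817 by 7 gives quotient 2831 and remainder 0.
Friday − 0 days → Friday.

Friday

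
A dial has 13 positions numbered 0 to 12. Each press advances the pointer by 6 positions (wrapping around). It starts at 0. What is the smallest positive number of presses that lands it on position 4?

5

6⁻¹ ≡ 11 (mod 13) because 6·11 = 66 = 5·13 + 1.
So x ≡ 11·4 = 44 ≡ 5 (mod 13).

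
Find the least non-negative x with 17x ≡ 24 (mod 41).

The inverse of 17 mod 41 is 29 (since 17·29 = 493 ≡ 1).
Multiplying both sides by 29: x ≡ 29·24 = 696 ≡ 40 (mod 41).
Check: 17·40 = 680 = 16·41 + 24.

40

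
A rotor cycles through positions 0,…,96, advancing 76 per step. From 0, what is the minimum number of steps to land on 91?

76⁻¹ ≡ 60 (mod 97) because 76·60 = 4560 = 47·97 + 1.
So x ≡ 60·91 = 5460 ≡ 28 (mod 97).

28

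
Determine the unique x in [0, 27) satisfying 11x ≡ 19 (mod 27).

14

11⁻¹ ≡ 5 (mod 27) because 11·5 = 55 = 2·27 + 1.
So x ≡ 5·19 = 95 ≡ 14 (mod 27).
Check: 11·14 = 154 = 5·27 + 19.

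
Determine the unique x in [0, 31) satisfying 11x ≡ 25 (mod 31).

22

11⁻¹ ≡ 17 (mod 31) because 11·17 = 187 = 6·31 + 1.
Multiplying both sides by 17: x ≡ 17·25 = 425 ≡ 22 (mod 31).
Check: 11·22 = 242 = 7·31 + 25.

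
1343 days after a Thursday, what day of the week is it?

1343 = 191·7 + 6, so 1343 mod 7 = 6.
Thursday + 6 days → Wednesday.

Wednesday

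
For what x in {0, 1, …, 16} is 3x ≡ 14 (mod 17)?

16

3⁻¹ ≡ 6 (mod 17) because 3·6 = 18 = 1·17 + 1.
Multiplying both sides by 6: x ≡ 6·14 = 84 ≡ 16 (mod 17).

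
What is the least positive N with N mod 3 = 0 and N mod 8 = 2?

Since 8·2 ≡ 1 (mod 3), take x = 2 + 8·((0−2)·2 mod 3) = 2 + 8·2 = 18.
Check: 18 mod 3 = 0, 18 mod 8 = 2.

18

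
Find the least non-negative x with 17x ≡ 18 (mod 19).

The inverse of 17 mod 19 is 9 (since 17·9 = 153 ≡ 1).
Multiplying both sides by 9: x ≡ 9·18 = 162 ≡ 10 (mod 19).

10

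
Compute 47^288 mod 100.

61

Square-and-reduce mod 100: 47^1≡47, 47^2≡9, 47^4≡81, 47^8≡61, 47^16≡21, 47^32≡41, 47^64≡81, 47^128≡61, 47^256≡21.
Since 288 = 32 + 256 in binary, 47^288 ≡ 41·21 ≡ 61 (mod 100).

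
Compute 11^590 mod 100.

Successive squares of 11 mod 100: 11^1≡11, 11^2≡21, 11^4≡41, 11^8≡81, 11^16≡61, 11^32≡21, 11^64≡41, 11^128≡81, 11^256≡61, 11^512≡21.
Since 590 = 2 + 4 + 8 + 64 + 512 in binary, 11^590 ≡ 21·41·81·41·21 ≡ 1 (mod 100).

1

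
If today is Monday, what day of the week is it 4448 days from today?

Thursday

4448 − 635·7 = 3, so 4448 ≡ 3 (mod 7).
Monday + 3 days → Thursday.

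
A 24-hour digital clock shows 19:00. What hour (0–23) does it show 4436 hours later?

4436 mod 24 = 20 (since 184·24 = 4416).
(19 + 20) mod 24 = 15.

15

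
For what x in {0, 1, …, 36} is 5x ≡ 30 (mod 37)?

The inverse of 5 mod 37 is 15 (since 5·15 = 75 ≡ 1).
So x ≡ 15·30 = 450 ≡ 6 (mod 37).
Check: 5·6 = 30 = 0·37 + 30.

6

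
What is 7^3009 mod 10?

7

Powers of 7 mod 10 repeat with period 4: 7, 9, 3, 1.
3009 leaves remainder 1 on division by 4, so 7^3009 ends in 7.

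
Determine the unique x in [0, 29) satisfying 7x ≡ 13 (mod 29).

6

7⁻¹ ≡ 25 (mod 29) because 7·25 = 175 = 6·29 + 1.
Multiplying both sides by 25: x ≡ 25·13 = 325 ≡ 6 (mod 29).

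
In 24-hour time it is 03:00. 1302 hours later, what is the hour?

1302 − 54·24 = 6, so 1302 ≡ 6 (mod 24).
(3 + 6) mod 24 = 9.

9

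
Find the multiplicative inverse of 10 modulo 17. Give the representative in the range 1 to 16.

12

17 = 1·10 + 7
10 = 1·7 + 3
7 = 2·3 + 1
3 = 3·1 + 0
Back-substituting gives 10·12 ≡ 1 (mod 17).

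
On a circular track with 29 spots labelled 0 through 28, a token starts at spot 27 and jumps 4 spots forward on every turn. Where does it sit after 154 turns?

5

154·4 = 616.
Dividing 616 by 29 gives quotient 21 and remainder 7.
(27 + 7) mod 29 = 5.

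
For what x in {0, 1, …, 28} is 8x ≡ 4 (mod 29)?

15

8⁻¹ ≡ 11 (mod 29) because 8·11 = 88 = 3·29 + 1.
Multiplying both sides by 11: x ≡ 11·4 = 44 ≡ 15 (mod 29).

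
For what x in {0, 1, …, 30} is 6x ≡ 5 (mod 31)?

The inverse of 6 mod 31 is 26 (since 6·26 = 156 ≡ 1).
So x ≡ 26·5 = 130 ≡ 6 (mod 31).

6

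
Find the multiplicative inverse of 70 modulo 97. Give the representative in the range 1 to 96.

97 = 1·70 + 27
70 = 2·27 + 16
27 = 1·16 + 11
16 = 1·11 + 5
11 = 2·5 + 1
5 = 5·1 + 0
Back-substituting gives 70·79 ≡ 1 (mod 97).

79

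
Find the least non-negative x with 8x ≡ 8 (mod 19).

1

The inverse of 8 mod 19 is 12 (since 8·12 = 96 ≡ 1).
So x ≡ 12·8 = 96 ≡ 1 (mod 19).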